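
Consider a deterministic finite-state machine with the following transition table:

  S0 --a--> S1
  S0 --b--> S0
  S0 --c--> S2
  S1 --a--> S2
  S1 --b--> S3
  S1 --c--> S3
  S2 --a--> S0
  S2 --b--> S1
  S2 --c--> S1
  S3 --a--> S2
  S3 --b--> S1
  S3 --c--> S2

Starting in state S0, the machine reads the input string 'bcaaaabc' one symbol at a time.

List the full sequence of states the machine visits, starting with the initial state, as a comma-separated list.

Start: S0
  read 'b': S0 --b--> S0
  read 'c': S0 --c--> S2
  read 'a': S2 --a--> S0
  read 'a': S0 --a--> S1
  read 'a': S1 --a--> S2
  read 'a': S2 --a--> S0
  read 'b': S0 --b--> S0
  read 'c': S0 --c--> S2

Answer: S0, S0, S2, S0, S1, S2, S0, S0, S2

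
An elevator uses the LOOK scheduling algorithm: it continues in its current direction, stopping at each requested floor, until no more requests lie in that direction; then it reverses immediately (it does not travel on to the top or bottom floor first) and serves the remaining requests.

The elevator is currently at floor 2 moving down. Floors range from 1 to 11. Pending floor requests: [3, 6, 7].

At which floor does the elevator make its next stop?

Answer: 3

Derivation:
Current floor: 2, direction: down
Requests above: [3, 6, 7]
Requests below: []
Moving down but no requests below → reverse; nearest above is min([3, 6, 7]) = 3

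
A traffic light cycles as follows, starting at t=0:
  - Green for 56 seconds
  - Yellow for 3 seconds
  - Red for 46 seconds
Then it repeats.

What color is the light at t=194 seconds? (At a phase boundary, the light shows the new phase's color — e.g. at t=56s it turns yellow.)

Answer: red

Derivation:
Cycle length = 56 + 3 + 46 = 105s
t = 194, phase_t = 194 mod 105 = 89
89 >= 59 → RED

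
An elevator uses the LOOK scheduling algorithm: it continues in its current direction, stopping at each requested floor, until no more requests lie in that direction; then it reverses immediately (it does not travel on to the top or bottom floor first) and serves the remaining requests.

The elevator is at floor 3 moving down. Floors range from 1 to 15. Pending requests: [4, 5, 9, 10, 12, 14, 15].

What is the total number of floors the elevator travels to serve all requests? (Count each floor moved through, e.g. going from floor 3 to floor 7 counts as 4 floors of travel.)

Start at floor 3 moving down, LOOK stop order: [4, 5, 9, 10, 12, 14, 15]
  3 → 4: |4-3| = 1, total = 1
  4 → 5: |5-4| = 1, total = 2
  5 → 9: |9-5| = 4, total = 6
  9 → 10: |10-9| = 1, total = 7
  10 → 12: |12-10| = 2, total = 9
  12 → 14: |14-12| = 2, total = 11
  14 → 15: |15-14| = 1, total = 12

Answer: 12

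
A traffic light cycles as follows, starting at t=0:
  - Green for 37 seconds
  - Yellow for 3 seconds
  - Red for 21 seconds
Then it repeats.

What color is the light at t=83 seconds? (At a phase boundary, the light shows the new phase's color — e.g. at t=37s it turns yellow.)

Answer: green

Derivation:
Cycle length = 37 + 3 + 21 = 61s
t = 83, phase_t = 83 mod 61 = 22
22 < 37 (green end) → GREEN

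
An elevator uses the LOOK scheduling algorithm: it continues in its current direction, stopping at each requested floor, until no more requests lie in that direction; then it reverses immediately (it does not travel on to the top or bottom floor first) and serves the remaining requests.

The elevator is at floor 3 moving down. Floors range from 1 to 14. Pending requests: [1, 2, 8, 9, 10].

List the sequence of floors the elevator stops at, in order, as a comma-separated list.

Current: 3, moving DOWN
Serve below first (descending): [2, 1]
Then reverse, serve above (ascending): [8, 9, 10]

Answer: 2, 1, 8, 9, 10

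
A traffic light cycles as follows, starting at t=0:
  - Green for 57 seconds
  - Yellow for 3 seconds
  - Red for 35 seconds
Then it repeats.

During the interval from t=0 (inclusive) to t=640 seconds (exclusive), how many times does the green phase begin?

Cycle = 57+3+35 = 95s
green phase starts at t = k*95 + 0 for k=0,1,2,...
Need k*95+0 < 640 → k < 6.737
k ∈ {0, ..., 6} → 7 starts

Answer: 7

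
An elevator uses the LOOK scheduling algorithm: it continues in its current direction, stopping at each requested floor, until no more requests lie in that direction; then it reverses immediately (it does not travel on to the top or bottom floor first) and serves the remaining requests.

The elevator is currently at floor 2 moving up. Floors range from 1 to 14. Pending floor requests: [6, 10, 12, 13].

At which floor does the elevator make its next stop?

Current floor: 2, direction: up
Requests above: [6, 10, 12, 13]
Requests below: []
Moving up and requests lie above → nearest above is min([6, 10, 12, 13]) = 6

Answer: 6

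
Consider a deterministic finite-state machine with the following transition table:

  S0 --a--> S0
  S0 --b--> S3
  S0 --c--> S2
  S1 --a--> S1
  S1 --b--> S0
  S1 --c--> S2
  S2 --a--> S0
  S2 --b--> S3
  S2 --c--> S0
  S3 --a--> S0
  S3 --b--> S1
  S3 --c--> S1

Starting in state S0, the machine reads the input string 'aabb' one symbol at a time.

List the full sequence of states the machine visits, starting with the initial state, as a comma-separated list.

Start: S0
  read 'a': S0 --a--> S0
  read 'a': S0 --a--> S0
  read 'b': S0 --b--> S3
  read 'b': S3 --b--> S1

Answer: S0, S0, S0, S3, S1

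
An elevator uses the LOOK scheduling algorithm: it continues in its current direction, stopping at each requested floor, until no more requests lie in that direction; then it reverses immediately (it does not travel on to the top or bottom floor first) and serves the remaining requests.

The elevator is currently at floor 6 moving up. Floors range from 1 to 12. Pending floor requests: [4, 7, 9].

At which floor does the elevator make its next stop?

Answer: 7

Derivation:
Current floor: 6, direction: up
Requests above: [7, 9]
Requests below: [4]
Moving up and requests lie above → nearest above is min([7, 9]) = 7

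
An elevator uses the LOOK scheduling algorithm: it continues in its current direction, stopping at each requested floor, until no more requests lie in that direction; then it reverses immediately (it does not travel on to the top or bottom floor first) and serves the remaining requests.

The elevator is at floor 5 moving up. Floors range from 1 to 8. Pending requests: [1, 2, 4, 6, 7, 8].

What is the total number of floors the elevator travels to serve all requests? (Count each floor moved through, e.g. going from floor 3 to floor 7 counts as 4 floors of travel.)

Answer: 10

Derivation:
Start at floor 5 moving up, LOOK stop order: [6, 7, 8, 4, 2, 1]
  5 → 6: |6-5| = 1, total = 1
  6 → 7: |7-6| = 1, total = 2
  7 → 8: |8-7| = 1, total = 3
  8 → 4: |4-8| = 4, total = 7
  4 → 2: |2-4| = 2, total = 9
  2 → 1: |1-2| = 1, total = 10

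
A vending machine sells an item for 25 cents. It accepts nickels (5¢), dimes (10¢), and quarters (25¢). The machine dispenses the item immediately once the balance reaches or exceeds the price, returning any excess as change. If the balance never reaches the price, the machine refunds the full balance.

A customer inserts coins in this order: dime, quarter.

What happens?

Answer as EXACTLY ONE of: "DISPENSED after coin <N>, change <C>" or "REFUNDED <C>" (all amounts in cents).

Price: 25¢
Coin 1 (dime, 10¢): balance = 10¢
Coin 2 (quarter, 25¢): balance = 35¢
  → balance >= price → DISPENSE, change = 35 - 25 = 10¢

Answer: DISPENSED after coin 2, change 10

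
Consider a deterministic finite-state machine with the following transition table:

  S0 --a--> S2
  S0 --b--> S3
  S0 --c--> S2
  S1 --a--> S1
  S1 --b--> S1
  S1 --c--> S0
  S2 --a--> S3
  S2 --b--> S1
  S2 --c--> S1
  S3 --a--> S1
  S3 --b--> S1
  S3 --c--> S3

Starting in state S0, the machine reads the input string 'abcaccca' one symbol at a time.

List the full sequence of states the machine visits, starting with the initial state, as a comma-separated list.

Answer: S0, S2, S1, S0, S2, S1, S0, S2, S3

Derivation:
Start: S0
  read 'a': S0 --a--> S2
  read 'b': S2 --b--> S1
  read 'c': S1 --c--> S0
  read 'a': S0 --a--> S2
  read 'c': S2 --c--> S1
  read 'c': S1 --c--> S0
  read 'c': S0 --c--> S2
  read 'a': S2 --a--> S3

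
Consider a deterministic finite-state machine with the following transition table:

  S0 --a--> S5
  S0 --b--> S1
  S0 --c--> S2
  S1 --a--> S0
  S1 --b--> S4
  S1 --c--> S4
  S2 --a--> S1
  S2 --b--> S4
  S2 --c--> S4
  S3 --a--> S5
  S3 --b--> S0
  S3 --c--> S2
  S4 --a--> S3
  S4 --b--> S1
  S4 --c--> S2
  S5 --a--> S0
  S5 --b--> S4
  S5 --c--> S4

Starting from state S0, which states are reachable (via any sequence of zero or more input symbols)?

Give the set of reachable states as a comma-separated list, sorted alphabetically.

Answer: S0, S1, S2, S3, S4, S5

Derivation:
BFS from S0:
  visit S0: S0--a-->S5 (new), S0--b-->S1 (new), S0--c-->S2 (new)
  visit S5: S5--a-->S0 (seen), S5--b-->S4 (new), S5--c-->S4 (seen)
  visit S1: S1--a-->S0 (seen), S1--b-->S4 (seen), S1--c-->S4 (seen)
  visit S2: S2--a-->S1 (seen), S2--b-->S4 (seen), S2--c-->S4 (seen)
  visit S4: S4--a-->S3 (new), S4--b-->S1 (seen), S4--c-->S2 (seen)
  visit S3: S3--a-->S5 (seen), S3--b-->S0 (seen), S3--c-->S2 (seen)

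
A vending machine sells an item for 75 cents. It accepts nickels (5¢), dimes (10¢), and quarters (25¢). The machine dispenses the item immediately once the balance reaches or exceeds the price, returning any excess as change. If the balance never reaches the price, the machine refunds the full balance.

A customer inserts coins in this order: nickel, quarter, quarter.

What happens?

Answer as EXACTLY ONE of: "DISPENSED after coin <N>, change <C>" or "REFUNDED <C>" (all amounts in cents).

Price: 75¢
Coin 1 (nickel, 5¢): balance = 5¢
Coin 2 (quarter, 25¢): balance = 30¢
Coin 3 (quarter, 25¢): balance = 55¢
All coins inserted, balance 55¢ < price 75¢ → REFUND 55¢

Answer: REFUNDED 55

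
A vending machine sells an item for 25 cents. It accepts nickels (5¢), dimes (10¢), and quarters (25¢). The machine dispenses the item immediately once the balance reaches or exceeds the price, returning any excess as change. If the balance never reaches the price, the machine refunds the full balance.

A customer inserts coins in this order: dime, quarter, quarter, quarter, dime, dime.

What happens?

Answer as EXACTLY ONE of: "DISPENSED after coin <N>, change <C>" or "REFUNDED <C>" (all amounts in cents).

Price: 25¢
Coin 1 (dime, 10¢): balance = 10¢
Coin 2 (quarter, 25¢): balance = 35¢
  → balance >= price → DISPENSE, change = 35 - 25 = 10¢

Answer: DISPENSED after coin 2, change 10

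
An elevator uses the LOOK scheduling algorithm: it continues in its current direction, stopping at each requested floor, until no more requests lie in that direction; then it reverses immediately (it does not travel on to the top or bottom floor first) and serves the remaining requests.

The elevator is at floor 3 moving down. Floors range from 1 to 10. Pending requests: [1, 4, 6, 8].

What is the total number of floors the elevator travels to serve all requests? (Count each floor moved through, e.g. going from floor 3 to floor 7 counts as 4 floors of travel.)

Start at floor 3 moving down, LOOK stop order: [1, 4, 6, 8]
  3 → 1: |1-3| = 2, total = 2
  1 → 4: |4-1| = 3, total = 5
  4 → 6: |6-4| = 2, total = 7
  6 → 8: |8-6| = 2, total = 9

Answer: 9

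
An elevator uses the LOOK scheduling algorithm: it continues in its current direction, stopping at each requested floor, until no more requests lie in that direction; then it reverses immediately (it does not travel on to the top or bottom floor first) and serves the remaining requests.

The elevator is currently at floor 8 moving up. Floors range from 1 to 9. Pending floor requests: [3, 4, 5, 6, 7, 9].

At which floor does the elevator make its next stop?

Current floor: 8, direction: up
Requests above: [9]
Requests below: [3, 4, 5, 6, 7]
Moving up and requests lie above → nearest above is min([9]) = 9

Answer: 9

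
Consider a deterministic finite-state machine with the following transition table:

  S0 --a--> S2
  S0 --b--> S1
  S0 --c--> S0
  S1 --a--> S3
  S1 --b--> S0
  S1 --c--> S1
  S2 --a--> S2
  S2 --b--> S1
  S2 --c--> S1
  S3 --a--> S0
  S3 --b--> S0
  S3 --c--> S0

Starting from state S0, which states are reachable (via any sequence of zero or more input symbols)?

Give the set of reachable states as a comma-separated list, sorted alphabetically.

Answer: S0, S1, S2, S3

Derivation:
BFS from S0:
  visit S0: S0--a-->S2 (new), S0--b-->S1 (new), S0--c-->S0 (seen)
  visit S2: S2--a-->S2 (seen), S2--b-->S1 (seen), S2--c-->S1 (seen)
  visit S1: S1--a-->S3 (new), S1--b-->S0 (seen), S1--c-->S1 (seen)
  visit S3: S3--a-->S0 (seen), S3--b-->S0 (seen), S3--c-->S0 (seen)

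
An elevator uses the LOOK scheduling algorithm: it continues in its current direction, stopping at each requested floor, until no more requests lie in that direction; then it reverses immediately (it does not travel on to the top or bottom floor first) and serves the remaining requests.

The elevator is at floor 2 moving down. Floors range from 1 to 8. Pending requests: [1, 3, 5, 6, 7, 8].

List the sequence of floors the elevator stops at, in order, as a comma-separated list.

Current: 2, moving DOWN
Serve below first (descending): [1]
Then reverse, serve above (ascending): [3, 5, 6, 7, 8]

Answer: 1, 3, 5, 6, 7, 8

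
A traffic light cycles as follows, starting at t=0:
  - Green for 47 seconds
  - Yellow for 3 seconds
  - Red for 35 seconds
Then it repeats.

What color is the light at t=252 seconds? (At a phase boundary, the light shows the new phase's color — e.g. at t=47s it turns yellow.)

Cycle length = 47 + 3 + 35 = 85s
t = 252, phase_t = 252 mod 85 = 82
82 >= 50 → RED

Answer: red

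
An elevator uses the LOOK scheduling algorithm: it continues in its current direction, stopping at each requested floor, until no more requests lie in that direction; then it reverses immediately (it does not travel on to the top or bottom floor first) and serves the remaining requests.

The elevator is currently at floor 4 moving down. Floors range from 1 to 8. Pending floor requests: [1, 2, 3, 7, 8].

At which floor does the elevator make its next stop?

Answer: 3

Derivation:
Current floor: 4, direction: down
Requests above: [7, 8]
Requests below: [1, 2, 3]
Moving down and requests lie below → nearest below is max([1, 2, 3]) = 3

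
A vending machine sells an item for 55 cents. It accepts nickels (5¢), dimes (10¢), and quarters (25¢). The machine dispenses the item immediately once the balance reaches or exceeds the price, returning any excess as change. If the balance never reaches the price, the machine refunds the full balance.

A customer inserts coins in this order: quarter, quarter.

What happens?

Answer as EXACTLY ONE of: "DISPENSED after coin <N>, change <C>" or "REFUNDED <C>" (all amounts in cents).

Price: 55¢
Coin 1 (quarter, 25¢): balance = 25¢
Coin 2 (quarter, 25¢): balance = 50¢
All coins inserted, balance 50¢ < price 55¢ → REFUND 50¢

Answer: REFUNDED 50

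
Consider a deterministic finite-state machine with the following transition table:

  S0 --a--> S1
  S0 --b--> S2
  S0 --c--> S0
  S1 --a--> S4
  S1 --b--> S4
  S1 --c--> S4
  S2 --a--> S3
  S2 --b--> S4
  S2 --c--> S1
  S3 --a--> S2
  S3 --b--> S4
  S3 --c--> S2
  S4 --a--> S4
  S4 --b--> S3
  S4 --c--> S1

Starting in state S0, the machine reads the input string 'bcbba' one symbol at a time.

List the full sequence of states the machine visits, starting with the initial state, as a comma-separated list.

Start: S0
  read 'b': S0 --b--> S2
  read 'c': S2 --c--> S1
  read 'b': S1 --b--> S4
  read 'b': S4 --b--> S3
  read 'a': S3 --a--> S2

Answer: S0, S2, S1, S4, S3, S2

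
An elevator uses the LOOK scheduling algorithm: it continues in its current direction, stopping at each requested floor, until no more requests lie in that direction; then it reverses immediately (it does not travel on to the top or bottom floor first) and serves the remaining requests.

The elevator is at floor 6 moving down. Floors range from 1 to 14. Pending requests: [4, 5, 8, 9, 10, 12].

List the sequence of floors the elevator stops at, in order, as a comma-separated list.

Current: 6, moving DOWN
Serve below first (descending): [5, 4]
Then reverse, serve above (ascending): [8, 9, 10, 12]

Answer: 5, 4, 8, 9, 10, 12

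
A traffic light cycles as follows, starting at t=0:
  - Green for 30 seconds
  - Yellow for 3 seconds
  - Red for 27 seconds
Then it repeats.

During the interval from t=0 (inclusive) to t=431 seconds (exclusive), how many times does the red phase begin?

Answer: 7

Derivation:
Cycle = 30+3+27 = 60s
red phase starts at t = k*60 + 33 for k=0,1,2,...
Need k*60+33 < 431 → k < 6.633
k ∈ {0, ..., 6} → 7 starts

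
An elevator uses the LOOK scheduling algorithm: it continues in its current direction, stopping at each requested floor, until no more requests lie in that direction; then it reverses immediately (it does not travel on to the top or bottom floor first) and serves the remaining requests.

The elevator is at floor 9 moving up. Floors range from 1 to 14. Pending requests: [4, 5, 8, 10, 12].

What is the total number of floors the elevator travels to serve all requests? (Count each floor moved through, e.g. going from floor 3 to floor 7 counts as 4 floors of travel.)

Answer: 11

Derivation:
Start at floor 9 moving up, LOOK stop order: [10, 12, 8, 5, 4]
  9 → 10: |10-9| = 1, total = 1
  10 → 12: |12-10| = 2, total = 3
  12 → 8: |8-12| = 4, total = 7
  8 → 5: |5-8| = 3, total = 10
  5 → 4: |4-5| = 1, total = 11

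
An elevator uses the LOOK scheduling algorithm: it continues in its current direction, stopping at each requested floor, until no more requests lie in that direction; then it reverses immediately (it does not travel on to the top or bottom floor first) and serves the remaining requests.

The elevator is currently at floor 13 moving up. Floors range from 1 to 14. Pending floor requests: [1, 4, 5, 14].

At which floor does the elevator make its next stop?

Answer: 14

Derivation:
Current floor: 13, direction: up
Requests above: [14]
Requests below: [1, 4, 5]
Moving up and requests lie above → nearest above is min([14]) = 14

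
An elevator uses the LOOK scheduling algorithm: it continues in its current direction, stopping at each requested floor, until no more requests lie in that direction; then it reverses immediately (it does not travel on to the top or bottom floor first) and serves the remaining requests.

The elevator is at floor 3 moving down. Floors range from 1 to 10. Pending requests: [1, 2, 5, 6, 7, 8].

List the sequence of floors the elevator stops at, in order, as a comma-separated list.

Answer: 2, 1, 5, 6, 7, 8

Derivation:
Current: 3, moving DOWN
Serve below first (descending): [2, 1]
Then reverse, serve above (ascending): [5, 6, 7, 8]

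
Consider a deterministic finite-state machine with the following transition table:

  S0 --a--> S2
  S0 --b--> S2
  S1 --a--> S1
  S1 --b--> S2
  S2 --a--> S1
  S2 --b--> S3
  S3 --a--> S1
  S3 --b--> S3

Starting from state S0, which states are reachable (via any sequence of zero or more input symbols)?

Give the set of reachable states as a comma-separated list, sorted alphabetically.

Answer: S0, S1, S2, S3

Derivation:
BFS from S0:
  visit S0: S0--a-->S2 (new), S0--b-->S2 (seen)
  visit S2: S2--a-->S1 (new), S2--b-->S3 (new)
  visit S1: S1--a-->S1 (seen), S1--b-->S2 (seen)
  visit S3: S3--a-->S1 (seen), S3--b-->S3 (seen)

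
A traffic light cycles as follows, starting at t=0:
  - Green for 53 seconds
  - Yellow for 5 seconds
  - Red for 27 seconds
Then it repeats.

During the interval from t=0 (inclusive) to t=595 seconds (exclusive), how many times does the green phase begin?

Cycle = 53+5+27 = 85s
green phase starts at t = k*85 + 0 for k=0,1,2,...
Need k*85+0 < 595 → k < 7.000
k ∈ {0, ..., 6} → 7 starts

Answer: 7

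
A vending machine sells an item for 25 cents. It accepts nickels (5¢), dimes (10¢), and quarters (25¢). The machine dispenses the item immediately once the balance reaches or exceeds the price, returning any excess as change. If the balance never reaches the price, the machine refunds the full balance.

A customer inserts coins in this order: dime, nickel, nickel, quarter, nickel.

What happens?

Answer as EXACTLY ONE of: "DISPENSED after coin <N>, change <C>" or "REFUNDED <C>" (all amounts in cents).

Answer: DISPENSED after coin 4, change 20

Derivation:
Price: 25¢
Coin 1 (dime, 10¢): balance = 10¢
Coin 2 (nickel, 5¢): balance = 15¢
Coin 3 (nickel, 5¢): balance = 20¢
Coin 4 (quarter, 25¢): balance = 45¢
  → balance >= price → DISPENSE, change = 45 - 25 = 20¢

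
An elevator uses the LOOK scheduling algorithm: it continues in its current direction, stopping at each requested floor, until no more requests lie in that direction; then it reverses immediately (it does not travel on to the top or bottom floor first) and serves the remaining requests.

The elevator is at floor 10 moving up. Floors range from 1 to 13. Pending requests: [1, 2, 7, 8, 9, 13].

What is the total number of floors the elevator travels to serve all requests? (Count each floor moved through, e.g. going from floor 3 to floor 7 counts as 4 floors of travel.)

Answer: 15

Derivation:
Start at floor 10 moving up, LOOK stop order: [13, 9, 8, 7, 2, 1]
  10 → 13: |13-10| = 3, total = 3
  13 → 9: |9-13| = 4, total = 7
  9 → 8: |8-9| = 1, total = 8
  8 → 7: |7-8| = 1, total = 9
  7 → 2: |2-7| = 5, total = 14
  2 → 1: |1-2| = 1, total = 15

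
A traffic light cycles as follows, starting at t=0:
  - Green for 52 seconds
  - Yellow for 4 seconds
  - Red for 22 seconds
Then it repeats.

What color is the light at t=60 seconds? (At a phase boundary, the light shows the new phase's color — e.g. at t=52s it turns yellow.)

Cycle length = 52 + 4 + 22 = 78s
t = 60, phase_t = 60 mod 78 = 60
60 >= 56 → RED

Answer: red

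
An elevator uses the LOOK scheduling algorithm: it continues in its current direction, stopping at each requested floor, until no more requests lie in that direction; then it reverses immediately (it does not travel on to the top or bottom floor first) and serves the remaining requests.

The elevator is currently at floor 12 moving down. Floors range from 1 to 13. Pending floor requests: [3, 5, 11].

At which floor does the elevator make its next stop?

Answer: 11

Derivation:
Current floor: 12, direction: down
Requests above: []
Requests below: [3, 5, 11]
Moving down and requests lie below → nearest below is max([3, 5, 11]) = 11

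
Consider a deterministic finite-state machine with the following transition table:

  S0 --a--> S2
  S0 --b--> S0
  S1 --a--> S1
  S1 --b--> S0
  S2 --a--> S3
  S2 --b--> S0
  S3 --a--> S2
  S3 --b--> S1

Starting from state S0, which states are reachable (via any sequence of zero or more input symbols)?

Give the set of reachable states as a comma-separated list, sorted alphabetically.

BFS from S0:
  visit S0: S0--a-->S2 (new), S0--b-->S0 (seen)
  visit S2: S2--a-->S3 (new), S2--b-->S0 (seen)
  visit S3: S3--a-->S2 (seen), S3--b-->S1 (new)
  visit S1: S1--a-->S1 (seen), S1--b-->S0 (seen)

Answer: S0, S1, S2, S3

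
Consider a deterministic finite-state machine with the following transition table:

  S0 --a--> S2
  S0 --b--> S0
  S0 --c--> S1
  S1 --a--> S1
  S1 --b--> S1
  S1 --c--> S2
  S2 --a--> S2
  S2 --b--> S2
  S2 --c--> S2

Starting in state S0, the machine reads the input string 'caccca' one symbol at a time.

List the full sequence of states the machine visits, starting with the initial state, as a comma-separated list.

Answer: S0, S1, S1, S2, S2, S2, S2

Derivation:
Start: S0
  read 'c': S0 --c--> S1
  read 'a': S1 --a--> S1
  read 'c': S1 --c--> S2
  read 'c': S2 --c--> S2
  read 'c': S2 --c--> S2
  read 'a': S2 --a--> S2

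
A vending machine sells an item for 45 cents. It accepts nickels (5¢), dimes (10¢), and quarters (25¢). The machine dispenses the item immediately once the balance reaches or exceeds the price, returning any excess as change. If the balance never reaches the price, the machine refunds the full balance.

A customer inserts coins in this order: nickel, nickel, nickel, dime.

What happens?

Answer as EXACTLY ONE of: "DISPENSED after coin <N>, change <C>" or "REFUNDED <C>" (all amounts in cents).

Price: 45¢
Coin 1 (nickel, 5¢): balance = 5¢
Coin 2 (nickel, 5¢): balance = 10¢
Coin 3 (nickel, 5¢): balance = 15¢
Coin 4 (dime, 10¢): balance = 25¢
All coins inserted, balance 25¢ < price 45¢ → REFUND 25¢

Answer: REFUNDED 25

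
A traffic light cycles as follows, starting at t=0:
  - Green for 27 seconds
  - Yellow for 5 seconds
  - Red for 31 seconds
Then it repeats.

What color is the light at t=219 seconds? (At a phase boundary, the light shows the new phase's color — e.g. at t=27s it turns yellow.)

Answer: yellow

Derivation:
Cycle length = 27 + 5 + 31 = 63s
t = 219, phase_t = 219 mod 63 = 30
27 <= 30 < 32 (yellow end) → YELLOW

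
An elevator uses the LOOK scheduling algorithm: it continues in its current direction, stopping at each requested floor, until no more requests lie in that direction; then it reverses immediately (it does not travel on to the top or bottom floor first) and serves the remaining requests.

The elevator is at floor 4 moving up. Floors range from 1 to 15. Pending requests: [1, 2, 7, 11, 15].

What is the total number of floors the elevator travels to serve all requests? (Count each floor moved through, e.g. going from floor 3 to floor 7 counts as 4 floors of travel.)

Start at floor 4 moving up, LOOK stop order: [7, 11, 15, 2, 1]
  4 → 7: |7-4| = 3, total = 3
  7 → 11: |11-7| = 4, total = 7
  11 → 15: |15-11| = 4, total = 11
  15 → 2: |2-15| = 13, total = 24
  2 → 1: |1-2| = 1, total = 25

Answer: 25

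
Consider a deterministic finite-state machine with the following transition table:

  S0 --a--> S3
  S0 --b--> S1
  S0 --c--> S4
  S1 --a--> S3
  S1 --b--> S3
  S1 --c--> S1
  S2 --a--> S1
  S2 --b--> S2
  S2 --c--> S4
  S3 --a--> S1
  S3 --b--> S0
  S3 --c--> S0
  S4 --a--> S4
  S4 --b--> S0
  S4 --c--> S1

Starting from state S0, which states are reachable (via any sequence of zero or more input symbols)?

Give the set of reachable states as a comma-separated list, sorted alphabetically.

BFS from S0:
  visit S0: S0--a-->S3 (new), S0--b-->S1 (new), S0--c-->S4 (new)
  visit S3: S3--a-->S1 (seen), S3--b-->S0 (seen), S3--c-->S0 (seen)
  visit S1: S1--a-->S3 (seen), S1--b-->S3 (seen), S1--c-->S1 (seen)
  visit S4: S4--a-->S4 (seen), S4--b-->S0 (seen), S4--c-->S1 (seen)

Answer: S0, S1, S3, S4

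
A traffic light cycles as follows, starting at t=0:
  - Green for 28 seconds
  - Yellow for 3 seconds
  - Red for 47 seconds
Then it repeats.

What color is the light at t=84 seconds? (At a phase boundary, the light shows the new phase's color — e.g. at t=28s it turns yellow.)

Cycle length = 28 + 3 + 47 = 78s
t = 84, phase_t = 84 mod 78 = 6
6 < 28 (green end) → GREEN

Answer: green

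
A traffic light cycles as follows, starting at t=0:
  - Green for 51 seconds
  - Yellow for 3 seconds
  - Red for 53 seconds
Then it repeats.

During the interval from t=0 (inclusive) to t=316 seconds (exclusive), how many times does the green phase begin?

Cycle = 51+3+53 = 107s
green phase starts at t = k*107 + 0 for k=0,1,2,...
Need k*107+0 < 316 → k < 2.953
k ∈ {0, ..., 2} → 3 starts

Answer: 3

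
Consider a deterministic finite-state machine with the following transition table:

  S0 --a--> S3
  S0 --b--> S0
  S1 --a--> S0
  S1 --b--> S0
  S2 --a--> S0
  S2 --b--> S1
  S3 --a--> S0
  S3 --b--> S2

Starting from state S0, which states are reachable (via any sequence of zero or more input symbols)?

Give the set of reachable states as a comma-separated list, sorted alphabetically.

BFS from S0:
  visit S0: S0--a-->S3 (new), S0--b-->S0 (seen)
  visit S3: S3--a-->S0 (seen), S3--b-->S2 (new)
  visit S2: S2--a-->S0 (seen), S2--b-->S1 (new)
  visit S1: S1--a-->S0 (seen), S1--b-->S0 (seen)

Answer: S0, S1, S2, S3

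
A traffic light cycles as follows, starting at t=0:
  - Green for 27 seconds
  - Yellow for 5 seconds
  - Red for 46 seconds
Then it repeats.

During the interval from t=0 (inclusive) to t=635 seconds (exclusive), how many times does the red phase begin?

Cycle = 27+5+46 = 78s
red phase starts at t = k*78 + 32 for k=0,1,2,...
Need k*78+32 < 635 → k < 7.731
k ∈ {0, ..., 7} → 8 starts

Answer: 8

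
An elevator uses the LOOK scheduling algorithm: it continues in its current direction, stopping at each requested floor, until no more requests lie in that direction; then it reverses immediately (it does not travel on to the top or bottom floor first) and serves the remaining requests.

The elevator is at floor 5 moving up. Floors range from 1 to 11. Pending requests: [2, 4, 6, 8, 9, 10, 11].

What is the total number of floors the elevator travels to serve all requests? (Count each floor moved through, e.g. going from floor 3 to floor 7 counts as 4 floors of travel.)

Answer: 15

Derivation:
Start at floor 5 moving up, LOOK stop order: [6, 8, 9, 10, 11, 4, 2]
  5 → 6: |6-5| = 1, total = 1
  6 → 8: |8-6| = 2, total = 3
  8 → 9: |9-8| = 1, total = 4
  9 → 10: |10-9| = 1, total = 5
  10 → 11: |11-10| = 1, total = 6
  11 → 4: |4-11| = 7, total = 13
  4 → 2: |2-4| = 2, total = 15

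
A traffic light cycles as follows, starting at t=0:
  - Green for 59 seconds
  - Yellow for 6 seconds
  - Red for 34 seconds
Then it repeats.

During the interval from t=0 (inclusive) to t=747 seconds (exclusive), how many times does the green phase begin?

Cycle = 59+6+34 = 99s
green phase starts at t = k*99 + 0 for k=0,1,2,...
Need k*99+0 < 747 → k < 7.545
k ∈ {0, ..., 7} → 8 starts

Answer: 8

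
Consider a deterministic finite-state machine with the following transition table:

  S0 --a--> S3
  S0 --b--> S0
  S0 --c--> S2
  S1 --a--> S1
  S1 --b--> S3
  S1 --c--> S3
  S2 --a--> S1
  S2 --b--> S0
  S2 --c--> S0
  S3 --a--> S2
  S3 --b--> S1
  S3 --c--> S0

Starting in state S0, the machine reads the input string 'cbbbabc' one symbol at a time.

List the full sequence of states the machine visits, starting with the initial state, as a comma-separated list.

Answer: S0, S2, S0, S0, S0, S3, S1, S3

Derivation:
Start: S0
  read 'c': S0 --c--> S2
  read 'b': S2 --b--> S0
  read 'b': S0 --b--> S0
  read 'b': S0 --b--> S0
  read 'a': S0 --a--> S3
  read 'b': S3 --b--> S1
  read 'c': S1 --c--> S3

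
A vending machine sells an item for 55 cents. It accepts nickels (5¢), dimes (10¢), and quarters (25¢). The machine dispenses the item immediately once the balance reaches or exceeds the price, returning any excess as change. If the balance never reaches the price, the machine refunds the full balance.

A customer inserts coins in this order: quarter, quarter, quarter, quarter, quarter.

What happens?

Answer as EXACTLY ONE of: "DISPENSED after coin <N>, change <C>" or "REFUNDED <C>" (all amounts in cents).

Price: 55¢
Coin 1 (quarter, 25¢): balance = 25¢
Coin 2 (quarter, 25¢): balance = 50¢
Coin 3 (quarter, 25¢): balance = 75¢
  → balance >= price → DISPENSE, change = 75 - 55 = 20¢

Answer: DISPENSED after coin 3, change 20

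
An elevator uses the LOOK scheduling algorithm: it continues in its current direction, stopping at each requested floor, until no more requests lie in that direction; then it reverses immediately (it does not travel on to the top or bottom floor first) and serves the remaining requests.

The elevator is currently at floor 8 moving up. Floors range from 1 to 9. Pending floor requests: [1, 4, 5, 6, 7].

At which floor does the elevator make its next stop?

Answer: 7

Derivation:
Current floor: 8, direction: up
Requests above: []
Requests below: [1, 4, 5, 6, 7]
Moving up but no requests above → reverse; nearest below is max([1, 4, 5, 6, 7]) = 7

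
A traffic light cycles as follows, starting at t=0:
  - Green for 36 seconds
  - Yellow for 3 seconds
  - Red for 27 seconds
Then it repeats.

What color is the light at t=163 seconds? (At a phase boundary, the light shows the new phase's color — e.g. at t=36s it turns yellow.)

Cycle length = 36 + 3 + 27 = 66s
t = 163, phase_t = 163 mod 66 = 31
31 < 36 (green end) → GREEN

Answer: green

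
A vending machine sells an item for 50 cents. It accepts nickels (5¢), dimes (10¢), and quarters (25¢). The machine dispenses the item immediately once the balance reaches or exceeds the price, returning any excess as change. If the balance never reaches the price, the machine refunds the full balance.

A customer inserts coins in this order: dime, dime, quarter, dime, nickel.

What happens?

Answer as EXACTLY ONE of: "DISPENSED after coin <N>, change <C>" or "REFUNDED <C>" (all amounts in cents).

Price: 50¢
Coin 1 (dime, 10¢): balance = 10¢
Coin 2 (dime, 10¢): balance = 20¢
Coin 3 (quarter, 25¢): balance = 45¢
Coin 4 (dime, 10¢): balance = 55¢
  → balance >= price → DISPENSE, change = 55 - 50 = 5¢

Answer: DISPENSED after coin 4, change 5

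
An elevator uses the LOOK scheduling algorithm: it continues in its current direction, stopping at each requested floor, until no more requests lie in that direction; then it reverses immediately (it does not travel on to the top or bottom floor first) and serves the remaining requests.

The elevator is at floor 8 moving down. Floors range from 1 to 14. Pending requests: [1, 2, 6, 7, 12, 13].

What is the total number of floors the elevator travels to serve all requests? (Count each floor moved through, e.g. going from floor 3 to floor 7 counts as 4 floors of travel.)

Start at floor 8 moving down, LOOK stop order: [7, 6, 2, 1, 12, 13]
  8 → 7: |7-8| = 1, total = 1
  7 → 6: |6-7| = 1, total = 2
  6 → 2: |2-6| = 4, total = 6
  2 → 1: |1-2| = 1, total = 7
  1 → 12: |12-1| = 11, total = 18
  12 → 13: |13-12| = 1, total = 19

Answer: 19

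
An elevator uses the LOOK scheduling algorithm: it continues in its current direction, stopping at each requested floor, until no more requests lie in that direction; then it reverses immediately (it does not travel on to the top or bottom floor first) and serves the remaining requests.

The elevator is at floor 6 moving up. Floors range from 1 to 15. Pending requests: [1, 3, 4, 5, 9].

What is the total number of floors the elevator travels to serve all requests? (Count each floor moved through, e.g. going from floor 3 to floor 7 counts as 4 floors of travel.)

Answer: 11

Derivation:
Start at floor 6 moving up, LOOK stop order: [9, 5, 4, 3, 1]
  6 → 9: |9-6| = 3, total = 3
  9 → 5: |5-9| = 4, total = 7
  5 → 4: |4-5| = 1, total = 8
  4 → 3: |3-4| = 1, total = 9
  3 → 1: |1-3| = 2, total = 11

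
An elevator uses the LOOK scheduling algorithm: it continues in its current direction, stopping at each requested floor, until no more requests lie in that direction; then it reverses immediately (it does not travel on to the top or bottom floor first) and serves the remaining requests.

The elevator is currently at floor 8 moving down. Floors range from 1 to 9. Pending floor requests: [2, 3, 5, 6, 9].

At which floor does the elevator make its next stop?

Answer: 6

Derivation:
Current floor: 8, direction: down
Requests above: [9]
Requests below: [2, 3, 5, 6]
Moving down and requests lie below → nearest below is max([2, 3, 5, 6]) = 6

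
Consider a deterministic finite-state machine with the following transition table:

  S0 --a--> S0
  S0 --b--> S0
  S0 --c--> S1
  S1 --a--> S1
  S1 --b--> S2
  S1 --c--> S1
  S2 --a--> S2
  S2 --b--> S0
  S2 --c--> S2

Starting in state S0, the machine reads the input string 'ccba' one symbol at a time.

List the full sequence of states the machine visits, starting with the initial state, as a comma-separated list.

Answer: S0, S1, S1, S2, S2

Derivation:
Start: S0
  read 'c': S0 --c--> S1
  read 'c': S1 --c--> S1
  read 'b': S1 --b--> S2
  read 'a': S2 --a--> S2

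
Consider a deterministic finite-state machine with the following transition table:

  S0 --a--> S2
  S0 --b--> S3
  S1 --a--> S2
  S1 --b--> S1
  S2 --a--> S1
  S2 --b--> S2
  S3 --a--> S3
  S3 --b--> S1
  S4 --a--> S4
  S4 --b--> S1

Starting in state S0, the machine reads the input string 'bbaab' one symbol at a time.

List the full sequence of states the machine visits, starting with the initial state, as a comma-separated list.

Start: S0
  read 'b': S0 --b--> S3
  read 'b': S3 --b--> S1
  read 'a': S1 --a--> S2
  read 'a': S2 --a--> S1
  read 'b': S1 --b--> S1

Answer: S0, S3, S1, S2, S1, S1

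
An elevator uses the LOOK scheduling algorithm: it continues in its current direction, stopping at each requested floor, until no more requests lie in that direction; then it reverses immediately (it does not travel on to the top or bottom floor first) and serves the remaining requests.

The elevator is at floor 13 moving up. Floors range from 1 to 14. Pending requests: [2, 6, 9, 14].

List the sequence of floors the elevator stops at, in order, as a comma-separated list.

Current: 13, moving UP
Serve above first (ascending): [14]
Then reverse, serve below (descending): [9, 6, 2]

Answer: 14, 9, 6, 2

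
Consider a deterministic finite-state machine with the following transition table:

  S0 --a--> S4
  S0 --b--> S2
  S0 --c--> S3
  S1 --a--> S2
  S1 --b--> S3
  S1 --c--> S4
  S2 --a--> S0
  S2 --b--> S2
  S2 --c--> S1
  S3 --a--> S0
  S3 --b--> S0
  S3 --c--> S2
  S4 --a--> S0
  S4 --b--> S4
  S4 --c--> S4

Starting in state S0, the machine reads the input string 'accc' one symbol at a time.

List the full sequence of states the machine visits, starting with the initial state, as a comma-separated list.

Start: S0
  read 'a': S0 --a--> S4
  read 'c': S4 --c--> S4
  read 'c': S4 --c--> S4
  read 'c': S4 --c--> S4

Answer: S0, S4, S4, S4, S4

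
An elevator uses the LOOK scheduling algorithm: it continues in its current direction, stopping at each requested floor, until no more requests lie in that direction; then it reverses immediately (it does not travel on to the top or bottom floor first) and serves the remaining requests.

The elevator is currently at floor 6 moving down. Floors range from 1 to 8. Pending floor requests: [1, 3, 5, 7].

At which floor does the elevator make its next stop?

Answer: 5

Derivation:
Current floor: 6, direction: down
Requests above: [7]
Requests below: [1, 3, 5]
Moving down and requests lie below → nearest below is max([1, 3, 5]) = 5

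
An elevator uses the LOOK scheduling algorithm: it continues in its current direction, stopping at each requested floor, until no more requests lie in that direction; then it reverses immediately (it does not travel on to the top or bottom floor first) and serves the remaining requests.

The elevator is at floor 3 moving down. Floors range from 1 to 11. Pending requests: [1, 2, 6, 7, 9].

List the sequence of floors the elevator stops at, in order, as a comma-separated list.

Current: 3, moving DOWN
Serve below first (descending): [2, 1]
Then reverse, serve above (ascending): [6, 7, 9]

Answer: 2, 1, 6, 7, 9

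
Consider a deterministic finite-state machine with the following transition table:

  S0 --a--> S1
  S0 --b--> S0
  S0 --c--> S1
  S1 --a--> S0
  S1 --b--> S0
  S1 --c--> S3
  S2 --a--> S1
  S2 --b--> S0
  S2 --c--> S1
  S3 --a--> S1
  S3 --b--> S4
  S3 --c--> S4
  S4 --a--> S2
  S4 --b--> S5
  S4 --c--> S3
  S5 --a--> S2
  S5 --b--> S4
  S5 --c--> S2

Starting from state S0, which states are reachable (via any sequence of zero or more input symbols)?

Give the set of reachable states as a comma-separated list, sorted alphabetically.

Answer: S0, S1, S2, S3, S4, S5

Derivation:
BFS from S0:
  visit S0: S0--a-->S1 (new), S0--b-->S0 (seen), S0--c-->S1 (seen)
  visit S1: S1--a-->S0 (seen), S1--b-->S0 (seen), S1--c-->S3 (new)
  visit S3: S3--a-->S1 (seen), S3--b-->S4 (new), S3--c-->S4 (seen)
  visit S4: S4--a-->S2 (new), S4--b-->S5 (new), S4--c-->S3 (seen)
  visit S2: S2--a-->S1 (seen), S2--b-->S0 (seen), S2--c-->S1 (seen)
  visit S5: S5--a-->S2 (seen), S5--b-->S4 (seen), S5--c-->S2 (seen)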